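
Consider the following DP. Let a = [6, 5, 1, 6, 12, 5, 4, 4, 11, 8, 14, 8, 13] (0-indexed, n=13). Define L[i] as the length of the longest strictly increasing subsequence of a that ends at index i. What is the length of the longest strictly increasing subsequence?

   i    0    1    2    3    4    5    6    7    8    9   10   11   12
a[i]    6    5    1    6   12    5    4    4   11    8   14    8   13
L[i]    1    1    1    2    3    2    2    2    3    3    4    3    4

4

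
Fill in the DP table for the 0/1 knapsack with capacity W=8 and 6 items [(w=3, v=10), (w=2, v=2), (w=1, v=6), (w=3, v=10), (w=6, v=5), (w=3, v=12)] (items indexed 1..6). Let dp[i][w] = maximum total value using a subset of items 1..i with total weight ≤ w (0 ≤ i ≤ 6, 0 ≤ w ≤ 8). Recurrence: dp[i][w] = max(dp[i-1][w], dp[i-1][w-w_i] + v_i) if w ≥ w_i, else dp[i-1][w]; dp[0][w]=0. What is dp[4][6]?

i\w   0   1   2   3   4   5   6   7   8
  0   0   0   0   0   0   0   0   0   0
  1   0   0   0  10  10  10  10  10  10
  2   0   0   2  10  10  12  12  12  12
  3   0   6   6  10  16  16  18  18  18
  4   0   6   6  10  16  16  20  26  26
  5   0   6   6  10  16  16  20  26  26
  6   0   6   6  12  18  18  22  28  28

20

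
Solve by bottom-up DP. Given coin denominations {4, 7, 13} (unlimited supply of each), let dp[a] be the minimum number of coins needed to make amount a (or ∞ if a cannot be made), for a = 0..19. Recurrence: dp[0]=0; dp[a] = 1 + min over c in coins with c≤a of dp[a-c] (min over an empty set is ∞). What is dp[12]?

 a  0  1  2  3  4  5  6  7  8  9 10 11 12 13 14 15 16 17 18 19
dp  0  -  -  -  1  -  -  1  2  -  -  2  3  1  2  3  4  2  3  4
(- denotes ∞ / unreachable)

3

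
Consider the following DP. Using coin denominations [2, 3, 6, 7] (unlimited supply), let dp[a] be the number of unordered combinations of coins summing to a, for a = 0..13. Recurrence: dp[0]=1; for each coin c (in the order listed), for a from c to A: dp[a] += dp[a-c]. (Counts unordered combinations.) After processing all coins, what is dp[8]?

3

after  coin     0     1     2     3     4     5     6     7     8     9    10    11    12    13
          2     1     0     1     0     1     0     1     0     1     0     1     0     1     0
          3     1     0     1     1     1     1     2     1     2     2     2     2     3     2
          6     1     0     1     1     1     1     3     1     3     3     3     3     6     3
          7     1     0     1     1     1     1     3     2     3     4     4     4     7     6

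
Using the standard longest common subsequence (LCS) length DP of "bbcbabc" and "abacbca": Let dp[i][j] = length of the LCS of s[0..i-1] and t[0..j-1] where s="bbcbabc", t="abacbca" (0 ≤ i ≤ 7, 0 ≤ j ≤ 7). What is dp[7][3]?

2

   ''  a  b  a  c  b  c  a
''  0  0  0  0  0  0  0  0
 b  0  0  1  1  1  1  1  1
 b  0  0  1  1  1  2  2  2
 c  0  0  1  1  2  2  3  3
 b  0  0  1  1  2  3  3  3
 a  0  1  1  2  2  3  3  4
 b  0  1  2  2  2  3  3  4
 c  0  1  2  2  3  3  4  4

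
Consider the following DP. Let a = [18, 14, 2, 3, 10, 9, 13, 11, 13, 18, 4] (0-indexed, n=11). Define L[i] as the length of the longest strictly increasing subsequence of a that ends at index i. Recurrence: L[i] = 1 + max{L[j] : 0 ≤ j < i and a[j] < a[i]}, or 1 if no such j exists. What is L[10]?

   i    0    1    2    3    4    5    6    7    8    9   10
a[i]   18   14    2    3   10    9   13   11   13   18    4
L[i]    1    1    1    2    3    3    4    4    5    6    3

3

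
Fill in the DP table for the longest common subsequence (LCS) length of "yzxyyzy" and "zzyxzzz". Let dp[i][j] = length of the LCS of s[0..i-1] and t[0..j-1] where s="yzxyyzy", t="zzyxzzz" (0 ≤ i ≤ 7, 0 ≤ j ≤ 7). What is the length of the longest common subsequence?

3

   ''  z  z  y  x  z  z  z
''  0  0  0  0  0  0  0  0
 y  0  0  0  1  1  1  1  1
 z  0  1  1  1  1  2  2  2
 x  0  1  1  1  2  2  2  2
 y  0  1  1  2  2  2  2  2
 y  0  1  1  2  2  2  2  2
 z  0  1  2  2  2  3  3  3
 y  0  1  2  3  3  3  3  3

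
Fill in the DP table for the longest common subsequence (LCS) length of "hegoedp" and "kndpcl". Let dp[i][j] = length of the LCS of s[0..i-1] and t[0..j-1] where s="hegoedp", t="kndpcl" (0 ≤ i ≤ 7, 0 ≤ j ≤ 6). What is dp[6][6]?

1

   ''  k  n  d  p  c  l
''  0  0  0  0  0  0  0
 h  0  0  0  0  0  0  0
 e  0  0  0  0  0  0  0
 g  0  0  0  0  0  0  0
 o  0  0  0  0  0  0  0
 e  0  0  0  0  0  0  0
 d  0  0  0  1  1  1  1
 p  0  0  0  1  2  2  2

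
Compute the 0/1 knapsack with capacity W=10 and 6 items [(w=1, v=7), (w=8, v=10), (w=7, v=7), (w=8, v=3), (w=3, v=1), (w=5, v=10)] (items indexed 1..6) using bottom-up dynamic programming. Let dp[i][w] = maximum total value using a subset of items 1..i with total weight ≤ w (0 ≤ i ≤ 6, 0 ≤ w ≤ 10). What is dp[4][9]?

17

i\w   0   1   2   3   4   5   6   7   8   9  10
  0   0   0   0   0   0   0   0   0   0   0   0
  1   0   7   7   7   7   7   7   7   7   7   7
  2   0   7   7   7   7   7   7   7  10  17  17
  3   0   7   7   7   7   7   7   7  14  17  17
  4   0   7   7   7   7   7   7   7  14  17  17
  5   0   7   7   7   8   8   8   8  14  17  17
  6   0   7   7   7   8  10  17  17  17  18  18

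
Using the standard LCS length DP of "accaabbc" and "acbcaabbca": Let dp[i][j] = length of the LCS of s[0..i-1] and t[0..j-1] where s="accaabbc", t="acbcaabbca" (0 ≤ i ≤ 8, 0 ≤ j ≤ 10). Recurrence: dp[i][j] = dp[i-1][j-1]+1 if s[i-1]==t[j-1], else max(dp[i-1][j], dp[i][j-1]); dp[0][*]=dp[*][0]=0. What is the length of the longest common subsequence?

8

   ''  a  c  b  c  a  a  b  b  c  a
''  0  0  0  0  0  0  0  0  0  0  0
 a  0  1  1  1  1  1  1  1  1  1  1
 c  0  1  2  2  2  2  2  2  2  2  2
 c  0  1  2  2  3  3  3  3  3  3  3
 a  0  1  2  2  3  4  4  4  4  4  4
 a  0  1  2  2  3  4  5  5  5  5  5
 b  0  1  2  3  3  4  5  6  6  6  6
 b  0  1  2  3  3  4  5  6  7  7  7
 c  0  1  2  3  4  4  5  6  7  8  8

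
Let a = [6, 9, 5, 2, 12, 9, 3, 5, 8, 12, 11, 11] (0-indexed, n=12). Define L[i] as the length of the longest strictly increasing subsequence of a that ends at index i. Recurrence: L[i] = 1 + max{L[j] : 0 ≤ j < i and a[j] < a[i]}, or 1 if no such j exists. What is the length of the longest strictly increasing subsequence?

   i    0    1    2    3    4    5    6    7    8    9   10   11
a[i]    6    9    5    2   12    9    3    5    8   12   11   11
L[i]    1    2    1    1    3    2    2    3    4    5    5    5

5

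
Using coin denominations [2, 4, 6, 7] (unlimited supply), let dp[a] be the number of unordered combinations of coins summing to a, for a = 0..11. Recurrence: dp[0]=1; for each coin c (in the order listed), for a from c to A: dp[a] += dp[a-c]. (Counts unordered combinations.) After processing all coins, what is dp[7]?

after  coin     0     1     2     3     4     5     6     7     8     9    10    11
          2     1     0     1     0     1     0     1     0     1     0     1     0
          4     1     0     1     0     2     0     2     0     3     0     3     0
          6     1     0     1     0     2     0     3     0     4     0     5     0
          7     1     0     1     0     2     0     3     1     4     1     5     2

1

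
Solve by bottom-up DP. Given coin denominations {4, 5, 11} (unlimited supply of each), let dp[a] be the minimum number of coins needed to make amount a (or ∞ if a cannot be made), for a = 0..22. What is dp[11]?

1

 a  0  1  2  3  4  5  6  7  8  9 10 11 12 13 14 15 16 17 18 19 20 21 22
dp  0  -  -  -  1  1  -  -  2  2  2  1  3  3  3  2  2  4  4  3  3  3  2
(- denotes ∞ / unreachable)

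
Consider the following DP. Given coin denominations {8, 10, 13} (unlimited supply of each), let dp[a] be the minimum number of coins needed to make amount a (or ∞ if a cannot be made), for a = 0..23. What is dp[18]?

2

 a  0  1  2  3  4  5  6  7  8  9 10 11 12 13 14 15 16 17 18 19 20 21 22 23
dp  0  -  -  -  -  -  -  -  1  -  1  -  -  1  -  -  2  -  2  -  2  2  -  2
(- denotes ∞ / unreachable)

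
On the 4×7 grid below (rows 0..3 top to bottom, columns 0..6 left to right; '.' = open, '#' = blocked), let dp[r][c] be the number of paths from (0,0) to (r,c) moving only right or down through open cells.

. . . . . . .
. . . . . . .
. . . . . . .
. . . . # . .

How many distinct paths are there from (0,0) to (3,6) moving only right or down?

r\c   0   1   2   3   4   5   6
  0   1   1   1   1   1   1   1
  1   1   2   3   4   5   6   7
  2   1   3   6  10  15  21  28
  3   1   4  10  20   0  21  49

49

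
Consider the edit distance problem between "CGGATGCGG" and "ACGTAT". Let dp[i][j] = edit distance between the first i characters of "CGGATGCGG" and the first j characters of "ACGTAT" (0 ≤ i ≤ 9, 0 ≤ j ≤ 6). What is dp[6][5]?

4

   ''  A  C  G  T  A  T
''  0  1  2  3  4  5  6
 C  1  1  1  2  3  4  5
 G  2  2  2  1  2  3  4
 G  3  3  3  2  2  3  4
 A  4  3  4  3  3  2  3
 T  5  4  4  4  3  3  2
 G  6  5  5  4  4  4  3
 C  7  6  5  5  5  5  4
 G  8  7  6  5  6  6  5
 G  9  8  7  6  6  7  6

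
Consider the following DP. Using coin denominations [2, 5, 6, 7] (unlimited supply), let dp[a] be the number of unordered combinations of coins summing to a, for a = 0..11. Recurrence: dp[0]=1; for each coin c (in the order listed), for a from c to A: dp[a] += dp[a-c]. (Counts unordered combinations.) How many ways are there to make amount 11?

after  coin     0     1     2     3     4     5     6     7     8     9    10    11
          2     1     0     1     0     1     0     1     0     1     0     1     0
          5     1     0     1     0     1     1     1     1     1     1     2     1
          6     1     0     1     0     1     1     2     1     2     1     3     2
          7     1     0     1     0     1     1     2     2     2     2     3     3

3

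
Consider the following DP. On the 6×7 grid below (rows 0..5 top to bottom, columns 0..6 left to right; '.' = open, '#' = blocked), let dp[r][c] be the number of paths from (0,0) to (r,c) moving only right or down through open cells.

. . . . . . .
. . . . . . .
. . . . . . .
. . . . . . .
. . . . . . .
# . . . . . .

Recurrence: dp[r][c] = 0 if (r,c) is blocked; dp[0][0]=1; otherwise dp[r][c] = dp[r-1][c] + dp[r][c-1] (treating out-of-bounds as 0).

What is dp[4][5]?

126

r\c   0   1   2   3   4   5   6
  0   1   1   1   1   1   1   1
  1   1   2   3   4   5   6   7
  2   1   3   6  10  15  21  28
  3   1   4  10  20  35  56  84
  4   1   5  15  35  70 126 210
  5   0   5  20  55 125 251 461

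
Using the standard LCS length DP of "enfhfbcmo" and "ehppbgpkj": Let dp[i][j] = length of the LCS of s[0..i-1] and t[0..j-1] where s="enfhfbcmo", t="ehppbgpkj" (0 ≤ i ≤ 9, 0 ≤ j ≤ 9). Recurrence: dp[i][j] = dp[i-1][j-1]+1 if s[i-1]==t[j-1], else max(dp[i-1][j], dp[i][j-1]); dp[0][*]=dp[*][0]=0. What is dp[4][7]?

2

   ''  e  h  p  p  b  g  p  k  j
''  0  0  0  0  0  0  0  0  0  0
 e  0  1  1  1  1  1  1  1  1  1
 n  0  1  1  1  1  1  1  1  1  1
 f  0  1  1  1  1  1  1  1  1  1
 h  0  1  2  2  2  2  2  2  2  2
 f  0  1  2  2  2  2  2  2  2  2
 b  0  1  2  2  2  3  3  3  3  3
 c  0  1  2  2  2  3  3  3  3  3
 m  0  1  2  2  2  3  3  3  3  3
 o  0  1  2  2  2  3  3  3  3  3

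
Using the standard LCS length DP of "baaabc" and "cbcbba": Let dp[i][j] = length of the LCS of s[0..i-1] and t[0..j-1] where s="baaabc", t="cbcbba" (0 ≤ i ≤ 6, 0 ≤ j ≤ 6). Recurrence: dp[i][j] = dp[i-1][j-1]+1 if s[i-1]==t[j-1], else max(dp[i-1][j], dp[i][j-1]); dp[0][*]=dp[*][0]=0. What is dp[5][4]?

2

   ''  c  b  c  b  b  a
''  0  0  0  0  0  0  0
 b  0  0  1  1  1  1  1
 a  0  0  1  1  1  1  2
 a  0  0  1  1  1  1  2
 a  0  0  1  1  1  1  2
 b  0  0  1  1  2  2  2
 c  0  1  1  2  2  2  2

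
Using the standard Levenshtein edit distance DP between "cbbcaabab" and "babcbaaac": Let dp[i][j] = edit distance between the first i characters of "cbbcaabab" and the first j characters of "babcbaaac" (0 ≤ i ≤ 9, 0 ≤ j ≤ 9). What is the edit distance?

   ''  b  a  b  c  b  a  a  a  c
''  0  1  2  3  4  5  6  7  8  9
 c  1  1  2  3  3  4  5  6  7  8
 b  2  1  2  2  3  3  4  5  6  7
 b  3  2  2  2  3  3  4  5  6  7
 c  4  3  3  3  2  3  4  5  6  6
 a  5  4  3  4  3  3  3  4  5  6
 a  6  5  4  4  4  4  3  3  4  5
 b  7  6  5  4  5  4  4  4  4  5
 a  8  7  6  5  5  5  4  4  4  5
 b  9  8  7  6  6  5  5  5  5  5

5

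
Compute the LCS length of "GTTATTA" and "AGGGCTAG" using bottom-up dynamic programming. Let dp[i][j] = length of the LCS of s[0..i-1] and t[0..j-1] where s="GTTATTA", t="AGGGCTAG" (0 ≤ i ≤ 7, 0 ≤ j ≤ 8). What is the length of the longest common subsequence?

   ''  A  G  G  G  C  T  A  G
''  0  0  0  0  0  0  0  0  0
 G  0  0  1  1  1  1  1  1  1
 T  0  0  1  1  1  1  2  2  2
 T  0  0  1  1  1  1  2  2  2
 A  0  1  1  1  1  1  2  3  3
 T  0  1  1  1  1  1  2  3  3
 T  0  1  1  1  1  1  2  3  3
 A  0  1  1  1  1  1  2  3  3

3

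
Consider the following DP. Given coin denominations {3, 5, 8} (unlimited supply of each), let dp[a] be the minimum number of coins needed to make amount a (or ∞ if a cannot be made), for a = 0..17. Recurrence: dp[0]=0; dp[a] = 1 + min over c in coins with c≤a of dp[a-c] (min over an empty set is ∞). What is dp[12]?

4

 a  0  1  2  3  4  5  6  7  8  9 10 11 12 13 14 15 16 17
dp  0  -  -  1  -  1  2  -  1  3  2  2  4  2  3  3  2  4
(- denotes ∞ / unreachable)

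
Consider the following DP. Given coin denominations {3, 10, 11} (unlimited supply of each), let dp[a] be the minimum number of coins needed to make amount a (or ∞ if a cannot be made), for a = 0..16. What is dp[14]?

2

 a  0  1  2  3  4  5  6  7  8  9 10 11 12 13 14 15 16
dp  0  -  -  1  -  -  2  -  -  3  1  1  4  2  2  5  3
(- denotes ∞ / unreachable)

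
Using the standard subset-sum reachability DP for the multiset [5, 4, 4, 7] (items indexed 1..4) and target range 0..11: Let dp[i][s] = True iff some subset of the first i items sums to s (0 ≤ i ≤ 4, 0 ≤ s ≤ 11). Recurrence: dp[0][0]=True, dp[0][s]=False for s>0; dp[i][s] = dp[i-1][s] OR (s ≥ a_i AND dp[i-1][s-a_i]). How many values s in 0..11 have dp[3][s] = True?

5

i\s   0   1   2   3   4   5   6   7   8   9  10  11
  0   T   F   F   F   F   F   F   F   F   F   F   F
  1   T   F   F   F   F   T   F   F   F   F   F   F
  2   T   F   F   F   T   T   F   F   F   T   F   F
  3   T   F   F   F   T   T   F   F   T   T   F   F
  4   T   F   F   F   T   T   F   T   T   T   F   T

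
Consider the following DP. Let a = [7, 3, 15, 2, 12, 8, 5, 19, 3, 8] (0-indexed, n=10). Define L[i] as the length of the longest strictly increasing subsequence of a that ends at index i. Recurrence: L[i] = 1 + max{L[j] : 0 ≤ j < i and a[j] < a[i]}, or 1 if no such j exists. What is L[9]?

   i    0    1    2    3    4    5    6    7    8    9
a[i]    7    3   15    2   12    8    5   19    3    8
L[i]    1    1    2    1    2    2    2    3    2    3

3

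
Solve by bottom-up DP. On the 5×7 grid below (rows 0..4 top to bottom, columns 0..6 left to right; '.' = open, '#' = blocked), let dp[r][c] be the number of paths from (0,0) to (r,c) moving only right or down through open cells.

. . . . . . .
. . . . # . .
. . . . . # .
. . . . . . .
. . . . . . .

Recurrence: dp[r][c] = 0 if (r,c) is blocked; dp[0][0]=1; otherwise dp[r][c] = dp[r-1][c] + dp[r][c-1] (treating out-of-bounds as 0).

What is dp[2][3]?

10

r\c   0   1   2   3   4   5   6
  0   1   1   1   1   1   1   1
  1   1   2   3   4   0   1   2
  2   1   3   6  10  10   0   2
  3   1   4  10  20  30  30  32
  4   1   5  15  35  65  95 127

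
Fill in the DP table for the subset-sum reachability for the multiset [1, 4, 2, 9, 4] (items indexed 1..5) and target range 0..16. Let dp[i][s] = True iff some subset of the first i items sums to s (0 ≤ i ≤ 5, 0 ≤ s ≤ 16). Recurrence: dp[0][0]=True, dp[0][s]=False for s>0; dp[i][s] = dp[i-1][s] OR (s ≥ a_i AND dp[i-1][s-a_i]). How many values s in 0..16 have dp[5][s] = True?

i\s   0   1   2   3   4   5   6   7   8   9  10  11  12  13  14  15  16
  0   T   F   F   F   F   F   F   F   F   F   F   F   F   F   F   F   F
  1   T   T   F   F   F   F   F   F   F   F   F   F   F   F   F   F   F
  2   T   T   F   F   T   T   F   F   F   F   F   F   F   F   F   F   F
  3   T   T   T   T   T   T   T   T   F   F   F   F   F   F   F   F   F
  4   T   T   T   T   T   T   T   T   F   T   T   T   T   T   T   T   T
  5   T   T   T   T   T   T   T   T   T   T   T   T   T   T   T   T   T

17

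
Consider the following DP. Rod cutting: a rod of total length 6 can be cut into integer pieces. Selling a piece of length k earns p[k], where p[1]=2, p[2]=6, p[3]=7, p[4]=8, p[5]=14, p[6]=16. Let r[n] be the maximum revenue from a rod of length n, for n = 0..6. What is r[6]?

18

   n    0    1    2    3    4    5    6
r[n]    0    2    6    8   12   14   18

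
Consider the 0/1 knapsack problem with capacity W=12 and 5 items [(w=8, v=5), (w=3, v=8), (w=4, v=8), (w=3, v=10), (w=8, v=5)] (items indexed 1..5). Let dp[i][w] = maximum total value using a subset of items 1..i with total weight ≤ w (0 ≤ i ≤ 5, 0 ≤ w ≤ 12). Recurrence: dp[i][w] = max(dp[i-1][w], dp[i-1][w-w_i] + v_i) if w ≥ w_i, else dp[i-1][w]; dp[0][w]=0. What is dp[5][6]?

18

i\w   0   1   2   3   4   5   6   7   8   9  10  11  12
  0   0   0   0   0   0   0   0   0   0   0   0   0   0
  1   0   0   0   0   0   0   0   0   5   5   5   5   5
  2   0   0   0   8   8   8   8   8   8   8   8  13  13
  3   0   0   0   8   8   8   8  16  16  16  16  16  16
  4   0   0   0  10  10  10  18  18  18  18  26  26  26
  5   0   0   0  10  10  10  18  18  18  18  26  26  26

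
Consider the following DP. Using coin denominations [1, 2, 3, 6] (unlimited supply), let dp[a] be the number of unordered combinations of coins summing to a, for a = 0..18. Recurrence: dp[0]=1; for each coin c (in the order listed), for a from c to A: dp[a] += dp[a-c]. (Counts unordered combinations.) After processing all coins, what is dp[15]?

42

after  coin     0     1     2     3     4     5     6     7     8     9    10    11    12    13    14    15    16    17    18
          1     1     1     1     1     1     1     1     1     1     1     1     1     1     1     1     1     1     1     1
          2     1     1     2     2     3     3     4     4     5     5     6     6     7     7     8     8     9     9    10
          3     1     1     2     3     4     5     7     8    10    12    14    16    19    21    24    27    30    33    37
          6     1     1     2     3     4     5     8     9    12    15    18    21    27    30    36    42    48    54    64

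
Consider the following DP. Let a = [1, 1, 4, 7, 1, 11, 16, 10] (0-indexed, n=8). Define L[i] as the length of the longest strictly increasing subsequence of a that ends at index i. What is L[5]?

   i    0    1    2    3    4    5    6    7
a[i]    1    1    4    7    1   11   16   10
L[i]    1    1    2    3    1    4    5    4

4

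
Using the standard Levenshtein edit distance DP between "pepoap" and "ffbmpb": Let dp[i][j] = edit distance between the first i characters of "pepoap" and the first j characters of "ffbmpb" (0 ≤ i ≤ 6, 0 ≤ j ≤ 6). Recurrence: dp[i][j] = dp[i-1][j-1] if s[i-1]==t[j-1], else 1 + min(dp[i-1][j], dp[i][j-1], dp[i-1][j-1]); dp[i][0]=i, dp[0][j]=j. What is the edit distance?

   ''  f  f  b  m  p  b
''  0  1  2  3  4  5  6
 p  1  1  2  3  4  4  5
 e  2  2  2  3  4  5  5
 p  3  3  3  3  4  4  5
 o  4  4  4  4  4  5  5
 a  5  5  5  5  5  5  6
 p  6  6  6  6  6  5  6

6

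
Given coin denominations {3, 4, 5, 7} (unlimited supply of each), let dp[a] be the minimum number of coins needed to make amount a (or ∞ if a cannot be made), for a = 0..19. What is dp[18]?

3

 a  0  1  2  3  4  5  6  7  8  9 10 11 12 13 14 15 16 17 18 19
dp  0  -  -  1  1  1  2  1  2  2  2  2  2  3  2  3  3  3  3  3
(- denotes ∞ / unreachable)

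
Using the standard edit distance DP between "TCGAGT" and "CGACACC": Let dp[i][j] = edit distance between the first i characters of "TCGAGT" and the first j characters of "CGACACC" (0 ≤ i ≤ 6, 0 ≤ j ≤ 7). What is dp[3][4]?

3

   ''  C  G  A  C  A  C  C
''  0  1  2  3  4  5  6  7
 T  1  1  2  3  4  5  6  7
 C  2  1  2  3  3  4  5  6
 G  3  2  1  2  3  4  5  6
 A  4  3  2  1  2  3  4  5
 G  5  4  3  2  2  3  4  5
 T  6  5  4  3  3  3  4  5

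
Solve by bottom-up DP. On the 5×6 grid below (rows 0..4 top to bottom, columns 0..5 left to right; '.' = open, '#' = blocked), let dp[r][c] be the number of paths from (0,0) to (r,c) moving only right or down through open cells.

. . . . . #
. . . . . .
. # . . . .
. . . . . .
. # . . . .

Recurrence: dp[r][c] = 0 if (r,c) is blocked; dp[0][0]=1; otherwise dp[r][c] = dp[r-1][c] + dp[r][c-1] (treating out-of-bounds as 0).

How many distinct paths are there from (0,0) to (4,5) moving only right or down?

r\c   0   1   2   3   4   5
  0   1   1   1   1   1   0
  1   1   2   3   4   5   5
  2   1   0   3   7  12  17
  3   1   1   4  11  23  40
  4   1   0   4  15  38  78

78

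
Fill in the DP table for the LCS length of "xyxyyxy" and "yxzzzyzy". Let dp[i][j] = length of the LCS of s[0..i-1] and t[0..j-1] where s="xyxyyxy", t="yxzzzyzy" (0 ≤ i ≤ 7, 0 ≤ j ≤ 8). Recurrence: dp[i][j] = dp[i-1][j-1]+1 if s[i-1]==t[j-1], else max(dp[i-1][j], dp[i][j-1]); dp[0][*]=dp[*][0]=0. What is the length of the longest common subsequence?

4

   ''  y  x  z  z  z  y  z  y
''  0  0  0  0  0  0  0  0  0
 x  0  0  1  1  1  1  1  1  1
 y  0  1  1  1  1  1  2  2  2
 x  0  1  2  2  2  2  2  2  2
 y  0  1  2  2  2  2  3  3  3
 y  0  1  2  2  2  2  3  3  4
 x  0  1  2  2  2  2  3  3  4
 y  0  1  2  2  2  2  3  3  4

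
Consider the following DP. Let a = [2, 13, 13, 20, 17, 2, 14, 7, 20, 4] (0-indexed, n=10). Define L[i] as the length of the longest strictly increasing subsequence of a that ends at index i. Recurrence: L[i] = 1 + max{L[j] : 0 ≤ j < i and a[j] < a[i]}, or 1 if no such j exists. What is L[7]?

   i    0    1    2    3    4    5    6    7    8    9
a[i]    2   13   13   20   17    2   14    7   20    4
L[i]    1    2    2    3    3    1    3    2    4    2

2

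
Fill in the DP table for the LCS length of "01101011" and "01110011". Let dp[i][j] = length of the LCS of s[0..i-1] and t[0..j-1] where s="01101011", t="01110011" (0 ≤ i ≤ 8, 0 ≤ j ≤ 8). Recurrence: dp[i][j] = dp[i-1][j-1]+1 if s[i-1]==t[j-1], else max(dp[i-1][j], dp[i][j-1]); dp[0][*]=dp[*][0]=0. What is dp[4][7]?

4

   ''  0  1  1  1  0  0  1  1
''  0  0  0  0  0  0  0  0  0
 0  0  1  1  1  1  1  1  1  1
 1  0  1  2  2  2  2  2  2  2
 1  0  1  2  3  3  3  3  3  3
 0  0  1  2  3  3  4  4  4  4
 1  0  1  2  3  4  4  4  5  5
 0  0  1  2  3  4  5  5  5  5
 1  0  1  2  3  4  5  5  6  6
 1  0  1  2  3  4  5  5  6  7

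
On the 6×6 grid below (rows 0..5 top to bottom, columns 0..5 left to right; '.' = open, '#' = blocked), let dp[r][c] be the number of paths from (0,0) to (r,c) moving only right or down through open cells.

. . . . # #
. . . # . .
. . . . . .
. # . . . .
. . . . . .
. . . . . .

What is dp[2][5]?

r\c   0   1   2   3   4   5
  0   1   1   1   1   0   0
  1   1   2   3   0   0   0
  2   1   3   6   6   6   6
  3   1   0   6  12  18  24
  4   1   1   7  19  37  61
  5   1   2   9  28  65 126

6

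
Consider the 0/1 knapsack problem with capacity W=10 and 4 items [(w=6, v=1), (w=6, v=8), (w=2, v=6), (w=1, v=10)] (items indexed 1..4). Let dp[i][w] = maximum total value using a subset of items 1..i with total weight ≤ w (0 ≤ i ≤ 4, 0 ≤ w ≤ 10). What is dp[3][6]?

8

i\w   0   1   2   3   4   5   6   7   8   9  10
  0   0   0   0   0   0   0   0   0   0   0   0
  1   0   0   0   0   0   0   1   1   1   1   1
  2   0   0   0   0   0   0   8   8   8   8   8
  3   0   0   6   6   6   6   8   8  14  14  14
  4   0  10  10  16  16  16  16  18  18  24  24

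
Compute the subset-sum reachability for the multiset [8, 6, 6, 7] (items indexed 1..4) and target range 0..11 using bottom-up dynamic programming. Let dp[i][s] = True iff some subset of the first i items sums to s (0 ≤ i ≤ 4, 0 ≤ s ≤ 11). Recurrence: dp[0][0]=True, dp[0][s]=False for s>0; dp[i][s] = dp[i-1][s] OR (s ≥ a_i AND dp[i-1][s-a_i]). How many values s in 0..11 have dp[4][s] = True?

i\s   0   1   2   3   4   5   6   7   8   9  10  11
  0   T   F   F   F   F   F   F   F   F   F   F   F
  1   T   F   F   F   F   F   F   F   T   F   F   F
  2   T   F   F   F   F   F   T   F   T   F   F   F
  3   T   F   F   F   F   F   T   F   T   F   F   F
  4   T   F   F   F   F   F   T   T   T   F   F   F

4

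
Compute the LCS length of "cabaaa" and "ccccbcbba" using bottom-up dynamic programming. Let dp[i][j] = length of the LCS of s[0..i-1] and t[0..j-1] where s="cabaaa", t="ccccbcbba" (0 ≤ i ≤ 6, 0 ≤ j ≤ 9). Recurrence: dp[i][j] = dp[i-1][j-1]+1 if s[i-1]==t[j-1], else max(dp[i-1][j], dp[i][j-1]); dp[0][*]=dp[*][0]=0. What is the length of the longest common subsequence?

3

   ''  c  c  c  c  b  c  b  b  a
''  0  0  0  0  0  0  0  0  0  0
 c  0  1  1  1  1  1  1  1  1  1
 a  0  1  1  1  1  1  1  1  1  2
 b  0  1  1  1  1  2  2  2  2  2
 a  0  1  1  1  1  2  2  2  2  3
 a  0  1  1  1  1  2  2  2  2  3
 a  0  1  1  1  1  2  2  2  2  3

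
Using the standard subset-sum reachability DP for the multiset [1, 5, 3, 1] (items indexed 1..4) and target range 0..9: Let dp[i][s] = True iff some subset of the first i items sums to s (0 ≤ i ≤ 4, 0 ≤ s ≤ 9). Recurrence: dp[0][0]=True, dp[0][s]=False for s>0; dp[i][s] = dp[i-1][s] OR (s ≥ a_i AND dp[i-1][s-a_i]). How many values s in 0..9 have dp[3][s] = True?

i\s   0   1   2   3   4   5   6   7   8   9
  0   T   F   F   F   F   F   F   F   F   F
  1   T   T   F   F   F   F   F   F   F   F
  2   T   T   F   F   F   T   T   F   F   F
  3   T   T   F   T   T   T   T   F   T   T
  4   T   T   T   T   T   T   T   T   T   T

8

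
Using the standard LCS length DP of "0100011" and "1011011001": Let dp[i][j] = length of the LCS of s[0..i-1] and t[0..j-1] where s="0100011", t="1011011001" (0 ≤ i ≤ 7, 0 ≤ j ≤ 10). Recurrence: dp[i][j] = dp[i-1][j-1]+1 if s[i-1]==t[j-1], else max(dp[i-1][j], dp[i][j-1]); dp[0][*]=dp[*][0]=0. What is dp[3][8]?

   ''  1  0  1  1  0  1  1  0  0  1
''  0  0  0  0  0  0  0  0  0  0  0
 0  0  0  1  1  1  1  1  1  1  1  1
 1  0  1  1  2  2  2  2  2  2  2  2
 0  0  1  2  2  2  3  3  3  3  3  3
 0  0  1  2  2  2  3  3  3  4  4  4
 0  0  1  2  2  2  3  3  3  4  5  5
 1  0  1  2  3  3  3  4  4  4  5  6
 1  0  1  2  3  4  4  4  5  5  5  6

3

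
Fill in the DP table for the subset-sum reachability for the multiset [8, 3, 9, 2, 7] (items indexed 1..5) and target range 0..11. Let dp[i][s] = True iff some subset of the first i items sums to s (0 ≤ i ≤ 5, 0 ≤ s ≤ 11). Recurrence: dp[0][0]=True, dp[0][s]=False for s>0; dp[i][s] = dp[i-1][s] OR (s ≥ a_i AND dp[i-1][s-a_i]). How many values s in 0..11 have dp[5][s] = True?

i\s   0   1   2   3   4   5   6   7   8   9  10  11
  0   T   F   F   F   F   F   F   F   F   F   F   F
  1   T   F   F   F   F   F   F   F   T   F   F   F
  2   T   F   F   T   F   F   F   F   T   F   F   T
  3   T   F   F   T   F   F   F   F   T   T   F   T
  4   T   F   T   T   F   T   F   F   T   T   T   T
  5   T   F   T   T   F   T   F   T   T   T   T   T

9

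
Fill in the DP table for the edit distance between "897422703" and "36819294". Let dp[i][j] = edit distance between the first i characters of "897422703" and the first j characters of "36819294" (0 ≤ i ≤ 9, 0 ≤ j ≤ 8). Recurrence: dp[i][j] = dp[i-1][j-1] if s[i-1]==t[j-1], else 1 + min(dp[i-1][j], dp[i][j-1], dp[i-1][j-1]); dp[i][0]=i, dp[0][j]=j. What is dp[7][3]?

   ''  3  6  8  1  9  2  9  4
''  0  1  2  3  4  5  6  7  8
 8  1  1  2  2  3  4  5  6  7
 9  2  2  2  3  3  3  4  5  6
 7  3  3  3  3  4  4  4  5  6
 4  4  4  4  4  4  5  5  5  5
 2  5  5  5  5  5  5  5  6  6
 2  6  6  6  6  6  6  5  6  7
 7  7  7  7  7  7  7  6  6  7
 0  8  8  8  8  8  8  7  7  7
 3  9  8  9  9  9  9  8  8  8

7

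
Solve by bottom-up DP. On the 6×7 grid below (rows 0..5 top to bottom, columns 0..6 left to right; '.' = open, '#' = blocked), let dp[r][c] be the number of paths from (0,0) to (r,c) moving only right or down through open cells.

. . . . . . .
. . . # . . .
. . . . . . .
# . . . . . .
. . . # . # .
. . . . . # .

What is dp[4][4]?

r\c   0   1   2   3   4   5   6
  0   1   1   1   1   1   1   1
  1   1   2   3   0   1   2   3
  2   1   3   6   6   7   9  12
  3   0   3   9  15  22  31  43
  4   0   3  12   0  22   0  43
  5   0   3  15  15  37   0  43

22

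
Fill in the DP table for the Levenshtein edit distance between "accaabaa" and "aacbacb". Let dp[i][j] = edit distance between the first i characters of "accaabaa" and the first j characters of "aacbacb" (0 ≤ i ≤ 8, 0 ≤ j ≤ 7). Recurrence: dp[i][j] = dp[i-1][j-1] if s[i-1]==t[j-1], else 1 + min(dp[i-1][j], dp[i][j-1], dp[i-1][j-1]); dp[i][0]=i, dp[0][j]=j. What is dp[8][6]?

4

   ''  a  a  c  b  a  c  b
''  0  1  2  3  4  5  6  7
 a  1  0  1  2  3  4  5  6
 c  2  1  1  1  2  3  4  5
 c  3  2  2  1  2  3  3  4
 a  4  3  2  2  2  2  3  4
 a  5  4  3  3  3  2  3  4
 b  6  5  4  4  3  3  3  3
 a  7  6  5  5  4  3  4  4
 a  8  7  6  6  5  4  4  5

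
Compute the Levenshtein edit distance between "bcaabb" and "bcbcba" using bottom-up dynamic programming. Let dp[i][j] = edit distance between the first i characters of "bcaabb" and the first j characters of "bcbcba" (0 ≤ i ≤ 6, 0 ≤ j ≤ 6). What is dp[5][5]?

2

   ''  b  c  b  c  b  a
''  0  1  2  3  4  5  6
 b  1  0  1  2  3  4  5
 c  2  1  0  1  2  3  4
 a  3  2  1  1  2  3  3
 a  4  3  2  2  2  3  3
 b  5  4  3  2  3  2  3
 b  6  5  4  3  3  3  3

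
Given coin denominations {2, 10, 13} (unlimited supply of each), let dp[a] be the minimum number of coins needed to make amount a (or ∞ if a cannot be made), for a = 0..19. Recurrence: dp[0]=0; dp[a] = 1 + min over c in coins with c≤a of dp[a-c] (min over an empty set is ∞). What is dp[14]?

3

 a  0  1  2  3  4  5  6  7  8  9 10 11 12 13 14 15 16 17 18 19
dp  0  -  1  -  2  -  3  -  4  -  1  -  2  1  3  2  4  3  5  4
(- denotes ∞ / unreachable)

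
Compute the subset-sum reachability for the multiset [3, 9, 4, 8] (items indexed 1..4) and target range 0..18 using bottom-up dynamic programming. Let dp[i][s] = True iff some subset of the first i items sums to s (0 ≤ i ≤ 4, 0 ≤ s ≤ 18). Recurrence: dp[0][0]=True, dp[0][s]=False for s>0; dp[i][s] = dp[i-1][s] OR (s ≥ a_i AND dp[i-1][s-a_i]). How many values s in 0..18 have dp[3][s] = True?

i\s   0   1   2   3   4   5   6   7   8   9  10  11  12  13  14  15  16  17  18
  0   T   F   F   F   F   F   F   F   F   F   F   F   F   F   F   F   F   F   F
  1   T   F   F   T   F   F   F   F   F   F   F   F   F   F   F   F   F   F   F
  2   T   F   F   T   F   F   F   F   F   T   F   F   T   F   F   F   F   F   F
  3   T   F   F   T   T   F   F   T   F   T   F   F   T   T   F   F   T   F   F
  4   T   F   F   T   T   F   F   T   T   T   F   T   T   T   F   T   T   T   F

8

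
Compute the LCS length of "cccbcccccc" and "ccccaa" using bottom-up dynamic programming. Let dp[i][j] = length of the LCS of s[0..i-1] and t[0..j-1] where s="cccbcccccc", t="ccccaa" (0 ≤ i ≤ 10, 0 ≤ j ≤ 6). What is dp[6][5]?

4

   ''  c  c  c  c  a  a
''  0  0  0  0  0  0  0
 c  0  1  1  1  1  1  1
 c  0  1  2  2  2  2  2
 c  0  1  2  3  3  3  3
 b  0  1  2  3  3  3  3
 c  0  1  2  3  4  4  4
 c  0  1  2  3  4  4  4
 c  0  1  2  3  4  4  4
 c  0  1  2  3  4  4  4
 c  0  1  2  3  4  4  4
 c  0  1  2  3  4  4  4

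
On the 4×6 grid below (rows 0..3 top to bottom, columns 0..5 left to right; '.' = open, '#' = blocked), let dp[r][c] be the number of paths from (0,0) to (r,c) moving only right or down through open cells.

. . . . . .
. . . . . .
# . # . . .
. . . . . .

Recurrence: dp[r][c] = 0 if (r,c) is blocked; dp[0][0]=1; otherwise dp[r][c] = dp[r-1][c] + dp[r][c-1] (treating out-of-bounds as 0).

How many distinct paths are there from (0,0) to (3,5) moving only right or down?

30

r\c   0   1   2   3   4   5
  0   1   1   1   1   1   1
  1   1   2   3   4   5   6
  2   0   2   0   4   9  15
  3   0   2   2   6  15  30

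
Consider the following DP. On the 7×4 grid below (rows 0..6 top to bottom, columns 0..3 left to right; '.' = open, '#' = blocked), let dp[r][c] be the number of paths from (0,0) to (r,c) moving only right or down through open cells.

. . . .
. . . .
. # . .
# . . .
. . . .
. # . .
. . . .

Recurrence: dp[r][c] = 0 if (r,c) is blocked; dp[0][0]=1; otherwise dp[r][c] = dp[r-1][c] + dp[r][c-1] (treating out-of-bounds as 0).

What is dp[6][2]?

r\c   0   1   2   3
  0   1   1   1   1
  1   1   2   3   4
  2   1   0   3   7
  3   0   0   3  10
  4   0   0   3  13
  5   0   0   3  16
  6   0   0   3  19

3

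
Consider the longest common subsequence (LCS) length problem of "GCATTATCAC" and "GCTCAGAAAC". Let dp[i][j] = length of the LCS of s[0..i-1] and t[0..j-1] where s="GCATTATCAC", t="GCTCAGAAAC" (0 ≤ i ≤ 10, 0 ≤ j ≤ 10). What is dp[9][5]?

   ''  G  C  T  C  A  G  A  A  A  C
''  0  0  0  0  0  0  0  0  0  0  0
 G  0  1  1  1  1  1  1  1  1  1  1
 C  0  1  2  2  2  2  2  2  2  2  2
 A  0  1  2  2  2  3  3  3  3  3  3
 T  0  1  2  3  3  3  3  3  3  3  3
 T  0  1  2  3  3  3  3  3  3  3  3
 A  0  1  2  3  3  4  4  4  4  4  4
 T  0  1  2  3  3  4  4  4  4  4  4
 C  0  1  2  3  4  4  4  4  4  4  5
 A  0  1  2  3  4  5  5  5  5  5  5
 C  0  1  2  3  4  5  5  5  5  5  6

5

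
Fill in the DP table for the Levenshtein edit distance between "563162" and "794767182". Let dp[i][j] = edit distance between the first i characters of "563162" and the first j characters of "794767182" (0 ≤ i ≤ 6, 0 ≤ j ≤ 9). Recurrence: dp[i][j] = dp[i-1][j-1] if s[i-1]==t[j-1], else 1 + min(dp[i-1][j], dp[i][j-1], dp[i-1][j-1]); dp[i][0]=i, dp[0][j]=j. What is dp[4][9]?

7

   ''  7  9  4  7  6  7  1  8  2
''  0  1  2  3  4  5  6  7  8  9
 5  1  1  2  3  4  5  6  7  8  9
 6  2  2  2  3  4  4  5  6  7  8
 3  3  3  3  3  4  5  5  6  7  8
 1  4  4  4  4  4  5  6  5  6  7
 6  5  5  5  5  5  4  5  6  6  7
 2  6  6  6  6  6  5  5  6  7  6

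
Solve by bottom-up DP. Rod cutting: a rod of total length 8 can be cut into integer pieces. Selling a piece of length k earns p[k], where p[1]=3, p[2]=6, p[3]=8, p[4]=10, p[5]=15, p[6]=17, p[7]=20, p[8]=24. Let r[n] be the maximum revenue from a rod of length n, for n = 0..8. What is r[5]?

15

   n    0    1    2    3    4    5    6    7    8
r[n]    0    3    6    9   12   15   18   21   24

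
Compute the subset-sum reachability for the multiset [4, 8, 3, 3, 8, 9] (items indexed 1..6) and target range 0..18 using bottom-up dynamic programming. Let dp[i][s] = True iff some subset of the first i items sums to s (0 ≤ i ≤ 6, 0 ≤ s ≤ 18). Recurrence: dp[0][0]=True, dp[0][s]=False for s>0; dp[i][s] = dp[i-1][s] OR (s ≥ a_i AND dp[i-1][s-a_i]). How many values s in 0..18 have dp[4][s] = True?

i\s   0   1   2   3   4   5   6   7   8   9  10  11  12  13  14  15  16  17  18
  0   T   F   F   F   F   F   F   F   F   F   F   F   F   F   F   F   F   F   F
  1   T   F   F   F   T   F   F   F   F   F   F   F   F   F   F   F   F   F   F
  2   T   F   F   F   T   F   F   F   T   F   F   F   T   F   F   F   F   F   F
  3   T   F   F   T   T   F   F   T   T   F   F   T   T   F   F   T   F   F   F
  4   T   F   F   T   T   F   T   T   T   F   T   T   T   F   T   T   F   F   T
  5   T   F   F   T   T   F   T   T   T   F   T   T   T   F   T   T   T   F   T
  6   T   F   F   T   T   F   T   T   T   T   T   T   T   T   T   T   T   T   T

12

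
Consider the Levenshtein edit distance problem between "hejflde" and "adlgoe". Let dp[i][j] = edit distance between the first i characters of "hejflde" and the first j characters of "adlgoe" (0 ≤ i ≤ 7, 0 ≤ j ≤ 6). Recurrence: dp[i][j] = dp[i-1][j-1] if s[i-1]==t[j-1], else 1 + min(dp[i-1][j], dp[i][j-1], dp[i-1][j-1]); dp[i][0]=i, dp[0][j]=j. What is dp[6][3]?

5

   ''  a  d  l  g  o  e
''  0  1  2  3  4  5  6
 h  1  1  2  3  4  5  6
 e  2  2  2  3  4  5  5
 j  3  3  3  3  4  5  6
 f  4  4  4  4  4  5  6
 l  5  5  5  4  5  5  6
 d  6  6  5  5  5  6  6
 e  7  7  6  6  6  6  6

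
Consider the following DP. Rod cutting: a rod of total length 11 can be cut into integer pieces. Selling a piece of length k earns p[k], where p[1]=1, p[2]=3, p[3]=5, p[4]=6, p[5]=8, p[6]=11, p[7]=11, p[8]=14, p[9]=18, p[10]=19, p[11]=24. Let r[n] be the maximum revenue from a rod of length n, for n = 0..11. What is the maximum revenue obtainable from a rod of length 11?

   n    0    1    2    3    4    5    6    7    8    9   10   11
r[n]    0    1    3    5    6    8   11   12   14   18   19   24

24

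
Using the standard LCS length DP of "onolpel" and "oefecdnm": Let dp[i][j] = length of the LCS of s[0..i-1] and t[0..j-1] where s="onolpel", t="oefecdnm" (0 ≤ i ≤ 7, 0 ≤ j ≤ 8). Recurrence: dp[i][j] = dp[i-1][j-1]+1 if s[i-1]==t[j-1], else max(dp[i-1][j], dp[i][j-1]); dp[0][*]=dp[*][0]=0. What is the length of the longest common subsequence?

2

   ''  o  e  f  e  c  d  n  m
''  0  0  0  0  0  0  0  0  0
 o  0  1  1  1  1  1  1  1  1
 n  0  1  1  1  1  1  1  2  2
 o  0  1  1  1  1  1  1  2  2
 l  0  1  1  1  1  1  1  2  2
 p  0  1  1  1  1  1  1  2  2
 e  0  1  2  2  2  2  2  2  2
 l  0  1  2  2  2  2  2  2  2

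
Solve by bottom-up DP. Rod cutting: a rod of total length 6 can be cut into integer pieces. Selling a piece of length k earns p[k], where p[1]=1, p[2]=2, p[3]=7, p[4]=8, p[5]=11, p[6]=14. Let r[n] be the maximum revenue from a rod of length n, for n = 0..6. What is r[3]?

   n    0    1    2    3    4    5    6
r[n]    0    1    2    7    8   11   14

7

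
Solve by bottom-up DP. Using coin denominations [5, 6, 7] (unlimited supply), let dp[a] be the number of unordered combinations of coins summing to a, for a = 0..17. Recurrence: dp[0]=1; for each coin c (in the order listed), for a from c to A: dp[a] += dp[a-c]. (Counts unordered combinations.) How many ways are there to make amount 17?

after  coin     0     1     2     3     4     5     6     7     8     9    10    11    12    13    14    15    16    17
          5     1     0     0     0     0     1     0     0     0     0     1     0     0     0     0     1     0     0
          6     1     0     0     0     0     1     1     0     0     0     1     1     1     0     0     1     1     1
          7     1     0     0     0     0     1     1     1     0     0     1     1     2     1     1     1     1     2

2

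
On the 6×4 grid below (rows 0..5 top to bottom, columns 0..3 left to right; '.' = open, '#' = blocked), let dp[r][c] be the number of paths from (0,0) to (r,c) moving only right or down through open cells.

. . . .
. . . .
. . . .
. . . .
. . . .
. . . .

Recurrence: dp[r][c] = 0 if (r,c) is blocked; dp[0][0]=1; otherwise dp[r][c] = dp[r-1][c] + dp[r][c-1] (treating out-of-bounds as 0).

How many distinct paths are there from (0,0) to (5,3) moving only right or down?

56

r\c   0   1   2   3
  0   1   1   1   1
  1   1   2   3   4
  2   1   3   6  10
  3   1   4  10  20
  4   1   5  15  35
  5   1   6  21  56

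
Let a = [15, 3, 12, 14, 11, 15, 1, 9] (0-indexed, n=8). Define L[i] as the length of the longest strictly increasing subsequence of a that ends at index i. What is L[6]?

1

   i    0    1    2    3    4    5    6    7
a[i]   15    3   12   14   11   15    1    9
L[i]    1    1    2    3    2    4    1    2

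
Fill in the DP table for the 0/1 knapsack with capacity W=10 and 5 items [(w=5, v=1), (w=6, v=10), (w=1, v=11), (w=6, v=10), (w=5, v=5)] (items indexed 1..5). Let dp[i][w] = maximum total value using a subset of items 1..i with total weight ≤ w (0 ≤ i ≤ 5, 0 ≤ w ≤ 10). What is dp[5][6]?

16

i\w   0   1   2   3   4   5   6   7   8   9  10
  0   0   0   0   0   0   0   0   0   0   0   0
  1   0   0   0   0   0   1   1   1   1   1   1
  2   0   0   0   0   0   1  10  10  10  10  10
  3   0  11  11  11  11  11  12  21  21  21  21
  4   0  11  11  11  11  11  12  21  21  21  21
  5   0  11  11  11  11  11  16  21  21  21  21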